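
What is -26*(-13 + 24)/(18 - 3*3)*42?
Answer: -4004/3 ≈ -1334.7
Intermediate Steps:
-26*(-13 + 24)/(18 - 3*3)*42 = -286/(18 - 9)*42 = -286/9*42 = -4004/3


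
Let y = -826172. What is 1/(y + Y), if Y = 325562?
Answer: -1/500610 ≈ -1.9976e-6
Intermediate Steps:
1/(y + Y) = 1/(-826172 + 325562) = 1/(-500610) = -1/500610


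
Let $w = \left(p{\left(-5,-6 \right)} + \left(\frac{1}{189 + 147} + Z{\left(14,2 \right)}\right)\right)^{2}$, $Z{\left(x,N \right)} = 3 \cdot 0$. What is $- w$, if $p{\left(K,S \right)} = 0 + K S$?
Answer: $- \frac{101626561}{112896} \approx -900.18$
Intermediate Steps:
$Z{\left(x,N \right)} = 0$
$p{\left(K,S \right)} = K S$
$w = \frac{101626561}{112896}$ ($w = \left(\left(-5\right) \left(-6\right) + \left(\frac{1}{189 + 147} + 0\right)\right)^{2} = \left(30 + \left(\frac{1}{336} + 0\right)\right)^{2} = \left(30 + \frac{1}{336}\right)^{2} = \left(\frac{10081}{336}\right)^{2} = \frac{101626561}{112896} \approx 900.18$)
$- w = \left(-1\right) \frac{101626561}{112896} = - \frac{101626561}{112896}$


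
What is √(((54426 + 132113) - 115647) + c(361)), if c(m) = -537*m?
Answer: I*√122965 ≈ 350.66*I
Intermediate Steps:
√(((54426 + 132113) - 115647) + c(361)) = √(((54426 + 132113) - 115647) - 537*361) = √((186539 - 115647) - 193857) = √(70892 - 193857) = √(-122965) = I*√122965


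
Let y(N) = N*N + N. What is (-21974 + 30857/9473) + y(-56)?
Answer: -178952005/9473 ≈ -18891.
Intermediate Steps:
y(N) = N + N² (y(N) = N² + N = N + N²)
(-21974 + 30857/9473) + y(-56) = (-21974 + 30857/9473) - 56*(1 - 56) = (-21974 + 30857*(1/9473)) - 56*(-55) = (-21974 + 30857/9473) + 3080 = -208128845/9473 + 3080 = -178952005/9473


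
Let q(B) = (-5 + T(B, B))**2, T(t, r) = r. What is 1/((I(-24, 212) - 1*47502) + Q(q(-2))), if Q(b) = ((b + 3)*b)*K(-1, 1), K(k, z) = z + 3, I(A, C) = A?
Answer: -1/37334 ≈ -2.6785e-5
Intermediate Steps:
K(k, z) = 3 + z
q(B) = (-5 + B)**2
Q(b) = 4*b*(3 + b) (Q(b) = ((b + 3)*b)*(3 + 1) = ((3 + b)*b)*4 = (b*(3 + b))*4 = 4*b*(3 + b))
1/((I(-24, 212) - 1*47502) + Q(q(-2))) = 1/((-24 - 1*47502) + 4*(-5 - 2)**2*(3 + (-5 - 2)**2)) = 1/((-24 - 47502) + 4*(-7)**2*(3 + (-7)**2)) = 1/(-47526 + 4*49*(3 + 49)) = 1/(-47526 + 4*49*52) = 1/(-47526 + 10192) = 1/(-37334) = -1/37334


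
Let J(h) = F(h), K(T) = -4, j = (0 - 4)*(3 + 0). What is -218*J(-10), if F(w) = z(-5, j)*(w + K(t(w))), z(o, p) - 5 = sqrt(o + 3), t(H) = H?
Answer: 15260 + 3052*I*sqrt(2) ≈ 15260.0 + 4316.2*I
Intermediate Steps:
j = -12 (j = -4*3 = -12)
z(o, p) = 5 + sqrt(3 + o) (z(o, p) = 5 + sqrt(o + 3) = 5 + sqrt(3 + o))
F(w) = (-4 + w)*(5 + I*sqrt(2)) (F(w) = (5 + sqrt(3 - 5))*(w - 4) = (5 + sqrt(-2))*(-4 + w) = (5 + I*sqrt(2))*(-4 + w) = (-4 + w)*(5 + I*sqrt(2)))
J(h) = (-4 + h)*(5 + I*sqrt(2))
-218*J(-10) = -218*(-4 - 10)*(5 + I*sqrt(2)) = -(-3052)*(5 + I*sqrt(2)) = -218*(-70 - 14*I*sqrt(2)) = 15260 + 3052*I*sqrt(2)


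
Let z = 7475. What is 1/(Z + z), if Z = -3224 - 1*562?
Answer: 1/3689 ≈ 0.00027108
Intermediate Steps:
Z = -3786 (Z = -3224 - 562 = -3786)
1/(Z + z) = 1/(-3786 + 7475) = 1/3689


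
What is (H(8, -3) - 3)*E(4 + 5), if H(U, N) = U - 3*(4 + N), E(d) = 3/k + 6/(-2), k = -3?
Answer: -8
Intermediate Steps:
E(d) = -4 (E(d) = 3/(-3) + 6/(-2) = 3*(-⅓) + 6*(-½) = -1 - 3 = -4)
H(U, N) = -12 + U - 3*N (H(U, N) = U + (-12 - 3*N) = -12 + U - 3*N)
(H(8, -3) - 3)*E(4 + 5) = ((-12 + 8 - 3*(-3)) - 3)*(-4) = ((-12 + 8 + 9) - 3)*(-4) = (5 - 3)*(-4) = 2*(-4) = -8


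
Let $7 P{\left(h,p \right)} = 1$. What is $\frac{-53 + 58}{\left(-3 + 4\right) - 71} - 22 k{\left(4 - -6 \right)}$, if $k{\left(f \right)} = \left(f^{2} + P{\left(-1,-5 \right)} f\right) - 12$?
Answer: $- \frac{3935}{2} \approx -1967.5$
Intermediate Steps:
$P{\left(h,p \right)} = \frac{1}{7}$ ($P{\left(h,p \right)} = \frac{1}{7} \cdot 1 = \frac{1}{7}$)
$k{\left(f \right)} = -12 + f^{2} + \frac{f}{7}$ ($k{\left(f \right)} = \left(f^{2} + \frac{f}{7}\right) - 12 = -12 + f^{2} + \frac{f}{7}$)
$\frac{-53 + 58}{\left(-3 + 4\right) - 71} - 22 k{\left(4 - -6 \right)} = \frac{-53 + 58}{\left(-3 + 4\right) - 71} - 22 \left(-12 + \left(4 - -6\right)^{2} + \frac{4 - -6}{7}\right) = \frac{5}{1 - 71} - 22 \left(-12 + \left(4 + 6\right)^{2} + \frac{4 + 6}{7}\right) = \frac{5}{-70} - 22 \left(-12 + 10^{2} + \frac{1}{7} \cdot 10\right) = 5 \left(- \frac{1}{70}\right) - 22 \left(-12 + 100 + \frac{10}{7}\right) = - \frac{1}{14} - \frac{13772}{7} = - \frac{3935}{2}$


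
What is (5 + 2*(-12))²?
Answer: 361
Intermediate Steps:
(5 + 2*(-12))² = (5 - 24)² = (-19)² = 361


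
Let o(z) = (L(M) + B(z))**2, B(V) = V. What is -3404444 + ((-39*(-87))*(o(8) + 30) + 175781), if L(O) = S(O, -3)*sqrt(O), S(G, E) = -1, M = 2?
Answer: -2902935 - 54288*sqrt(2) ≈ -2.9797e+6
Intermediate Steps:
L(O) = -sqrt(O)
o(z) = (z - sqrt(2))**2 (o(z) = (-sqrt(2) + z)**2 = (z - sqrt(2))**2)
-3404444 + ((-39*(-87))*(o(8) + 30) + 175781) = -3404444 + ((-39*(-87))*((8 - sqrt(2))**2 + 30) + 175781) = -3404444 + (3393*(30 + (8 - sqrt(2))**2) + 175781) = -3404444 + ((101790 + 3393*(8 - sqrt(2))**2) + 175781) = -3404444 + (277571 + 3393*(8 - sqrt(2))**2) = -3126873 + 3393*(8 - sqrt(2))**2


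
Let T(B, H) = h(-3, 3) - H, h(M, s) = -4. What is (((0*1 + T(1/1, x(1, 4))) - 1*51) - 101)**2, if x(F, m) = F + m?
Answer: 25921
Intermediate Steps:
T(B, H) = -4 - H
(((0*1 + T(1/1, x(1, 4))) - 1*51) - 101)**2 = (((0*1 + (-4 - (1 + 4))) - 1*51) - 101)**2 = (((0 + (-4 - 1*5)) - 51) - 101)**2 = (((0 + (-4 - 5)) - 51) - 101)**2 = (((0 - 9) - 51) - 101)**2 = ((-9 - 51) - 101)**2 = (-60 - 101)**2 = (-161)**2 = 25921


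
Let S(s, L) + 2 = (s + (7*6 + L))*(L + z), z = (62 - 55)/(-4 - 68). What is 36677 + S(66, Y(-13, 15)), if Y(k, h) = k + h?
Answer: 1327835/36 ≈ 36884.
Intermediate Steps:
z = -7/72 (z = 7/(-72) = 7*(-1/72) = -7/72 ≈ -0.097222)
Y(k, h) = h + k
S(s, L) = -2 + (-7/72 + L)*(42 + L + s) (S(s, L) = -2 + (s + (7*6 + L))*(L - 7/72) = -2 + (s + (42 + L))*(-7/72 + L) = -2 + (42 + L + s)*(-7/72 + L) = -2 + (-7/72 + L)*(42 + L + s))
36677 + S(66, Y(-13, 15)) = 36677 + (-73/12 + (15 - 13)**2 - 7/72*66 + 3017*(15 - 13)/72 + (15 - 13)*66) = 36677 + (-73/12 + 2**2 - 77/12 + (3017/72)*2 + 2*66) = 36677 + (-73/12 + 4 - 77/12 + 3017/36 + 132) = 36677 + 7463/36 = 1327835/36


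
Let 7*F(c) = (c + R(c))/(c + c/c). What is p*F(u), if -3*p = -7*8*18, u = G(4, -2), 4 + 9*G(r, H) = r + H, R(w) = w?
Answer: -192/7 ≈ -27.429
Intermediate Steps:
G(r, H) = -4/9 + H/9 + r/9 (G(r, H) = -4/9 + (r + H)/9 = -4/9 + (H + r)/9 = -4/9 + (H/9 + r/9) = -4/9 + H/9 + r/9)
u = -2/9 (u = -4/9 + (1/9)*(-2) + (1/9)*4 = -4/9 - 2/9 + 4/9 = -2/9 ≈ -0.22222)
F(c) = 2*c/(7*(1 + c)) (F(c) = ((c + c)/(c + c/c))/7 = ((2*c)/(c + 1))/7 = ((2*c)/(1 + c))/7 = (2*c/(1 + c))/7 = 2*c/(7*(1 + c)))
p = 336 (p = -(-7*8)*18/3 = -(-56)*18/3 = -1/3*(-1008) = 336)
p*F(u) = 336*((2/7)*(-2/9)/(1 - 2/9)) = 336*((2/7)*(-2/9)/(7/9)) = 336*((2/7)*(-2/9)*(9/7)) = 336*(-4/49) = -192/7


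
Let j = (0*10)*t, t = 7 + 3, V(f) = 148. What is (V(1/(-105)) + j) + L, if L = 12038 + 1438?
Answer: 13624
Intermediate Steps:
t = 10
L = 13476
j = 0 (j = (0*10)*10 = 0*10 = 0)
(V(1/(-105)) + j) + L = (148 + 0) + 13476 = 148 + 13476 = 13624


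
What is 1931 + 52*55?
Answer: 4791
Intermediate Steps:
1931 + 52*55 = 1931 + 2860 = 4791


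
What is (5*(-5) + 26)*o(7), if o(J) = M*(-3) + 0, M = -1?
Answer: 3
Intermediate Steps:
o(J) = 3 (o(J) = -1*(-3) + 0 = 3 + 0 = 3)
(5*(-5) + 26)*o(7) = (5*(-5) + 26)*3 = (-25 + 26)*3 = 1*3 = 3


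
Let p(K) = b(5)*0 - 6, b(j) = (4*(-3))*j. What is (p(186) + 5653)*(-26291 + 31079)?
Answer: 27037836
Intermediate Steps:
b(j) = -12*j
p(K) = -6 (p(K) = -12*5*0 - 6 = -60*0 - 6 = 0 - 6 = -6)
(p(186) + 5653)*(-26291 + 31079) = (-6 + 5653)*(-26291 + 31079) = 5647*4788 = 27037836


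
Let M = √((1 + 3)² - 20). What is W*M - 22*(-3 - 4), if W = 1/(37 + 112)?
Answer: 154 + 2*I/149 ≈ 154.0 + 0.013423*I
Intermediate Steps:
W = 1/149 ≈ 0.0067114
M = 2*I (M = √(4² - 20) = √(16 - 20) = √(-4) = 2*I ≈ 2.0*I)
W*M - 22*(-3 - 4) = (2*I)/149 - 22*(-3 - 4) = 2*I/149 - 22*(-7) = 2*I/149 - 11*(-14) = 2*I/149 + 154 = 154 + 2*I/149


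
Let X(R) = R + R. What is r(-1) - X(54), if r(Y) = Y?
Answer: -109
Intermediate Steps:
X(R) = 2*R
r(-1) - X(54) = -1 - 2*54 = -1 - 1*108 = -1 - 108 = -109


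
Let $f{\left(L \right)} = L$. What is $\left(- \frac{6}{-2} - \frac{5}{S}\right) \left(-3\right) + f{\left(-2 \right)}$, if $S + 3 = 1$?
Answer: $- \frac{37}{2} \approx -18.5$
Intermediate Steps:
$S = -2$ ($S = -3 + 1 = -2$)
$\left(- \frac{6}{-2} - \frac{5}{S}\right) \left(-3\right) + f{\left(-2 \right)} = \left(- \frac{6}{-2} - \frac{5}{-2}\right) \left(-3\right) - 2 = \left(\left(-6\right) \left(- \frac{1}{2}\right) - - \frac{5}{2}\right) \left(-3\right) - 2 = \left(3 + \frac{5}{2}\right) \left(-3\right) - 2 = \frac{11}{2} \left(-3\right) - 2 = - \frac{33}{2} - 2 = - \frac{37}{2}$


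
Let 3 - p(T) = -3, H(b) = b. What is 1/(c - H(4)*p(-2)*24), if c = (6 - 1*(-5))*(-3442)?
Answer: -1/38438 ≈ -2.6016e-5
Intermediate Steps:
c = -37862 (c = (6 + 5)*(-3442) = 11*(-3442) = -37862)
p(T) = 6 (p(T) = 3 - 1*(-3) = 3 + 3 = 6)
1/(c - H(4)*p(-2)*24) = 1/(-37862 - 4*6*24) = 1/(-37862 - 24*24) = 1/(-37862 - 1*576) = 1/(-37862 - 576) = 1/(-38438) = -1/38438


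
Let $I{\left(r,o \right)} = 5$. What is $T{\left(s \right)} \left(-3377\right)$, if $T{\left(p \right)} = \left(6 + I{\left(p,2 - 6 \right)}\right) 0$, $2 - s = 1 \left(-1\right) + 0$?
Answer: $0$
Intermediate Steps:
$s = 3$ ($s = 2 - \left(1 \left(-1\right) + 0\right) = 2 - \left(-1 + 0\right) = 2 - -1 = 2 + 1 = 3$)
$T{\left(p \right)} = 0$ ($T{\left(p \right)} = \left(6 + 5\right) 0 = 11 \cdot 0 = 0$)
$T{\left(s \right)} \left(-3377\right) = 0 \left(-3377\right) = 0$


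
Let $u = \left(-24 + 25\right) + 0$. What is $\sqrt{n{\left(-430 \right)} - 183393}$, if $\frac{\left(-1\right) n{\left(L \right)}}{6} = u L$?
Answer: $i \sqrt{180813} \approx 425.22 i$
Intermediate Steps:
$u = 1$ ($u = 1 + 0 = 1$)
$n{\left(L \right)} = - 6 L$ ($n{\left(L \right)} = - 6 \cdot 1 L = - 6 L$)
$\sqrt{n{\left(-430 \right)} - 183393} = \sqrt{\left(-6\right) \left(-430\right) - 183393} = \sqrt{2580 - 183393} = \sqrt{-180813} = i \sqrt{180813}$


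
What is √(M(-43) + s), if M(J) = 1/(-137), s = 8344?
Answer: √156608399/137 ≈ 91.345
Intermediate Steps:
M(J) = -1/137
√(M(-43) + s) = √(-1/137 + 8344) = √(1143127/137) = √156608399/137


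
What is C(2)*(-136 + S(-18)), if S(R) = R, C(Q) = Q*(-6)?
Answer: 1848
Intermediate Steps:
C(Q) = -6*Q
C(2)*(-136 + S(-18)) = (-6*2)*(-136 - 18) = -12*(-154) = 1848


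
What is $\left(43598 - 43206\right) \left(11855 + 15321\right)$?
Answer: $10652992$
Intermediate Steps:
$\left(43598 - 43206\right) \left(11855 + 15321\right) = 392 \cdot 27176 = 10652992$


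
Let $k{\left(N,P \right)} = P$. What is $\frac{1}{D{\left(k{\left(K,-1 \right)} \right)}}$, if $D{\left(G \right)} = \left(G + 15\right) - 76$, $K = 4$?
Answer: $- \frac{1}{62} \approx -0.016129$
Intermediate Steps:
$D{\left(G \right)} = -61 + G$ ($D{\left(G \right)} = \left(15 + G\right) - 76 = -61 + G$)
$\frac{1}{D{\left(k{\left(K,-1 \right)} \right)}} = \frac{1}{-61 - 1} = \frac{1}{-62} = - \frac{1}{62}$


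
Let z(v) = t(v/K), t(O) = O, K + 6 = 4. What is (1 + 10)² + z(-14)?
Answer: 128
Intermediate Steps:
K = -2 (K = -6 + 4 = -2)
z(v) = -v/2 (z(v) = v/(-2) = v*(-½) = -v/2)
(1 + 10)² + z(-14) = (1 + 10)² - ½*(-14) = 11² + 7 = 121 + 7 = 128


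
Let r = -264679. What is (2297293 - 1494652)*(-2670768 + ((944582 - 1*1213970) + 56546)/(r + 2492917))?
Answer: -796100406863528711/371373 ≈ -2.1437e+12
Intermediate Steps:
(2297293 - 1494652)*(-2670768 + ((944582 - 1*1213970) + 56546)/(r + 2492917)) = (2297293 - 1494652)*(-2670768 + ((944582 - 1*1213970) + 56546)/(-264679 + 2492917)) = 802641*(-2670768 + ((944582 - 1213970) + 56546)/2228238) = 802641*(-2670768 + (-269388 + 56546)*(1/2228238)) = 802641*(-2670768 - 212842*1/2228238) = 802641*(-2670768 - 106421/1114119) = 802641*(-2975553479813/1114119) = -796100406863528711/371373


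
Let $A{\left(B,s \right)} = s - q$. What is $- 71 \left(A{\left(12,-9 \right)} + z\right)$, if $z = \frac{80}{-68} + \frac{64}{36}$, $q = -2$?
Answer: $\frac{69509}{153} \approx 454.31$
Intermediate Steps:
$A{\left(B,s \right)} = 2 + s$ ($A{\left(B,s \right)} = s - -2 = s + 2 = 2 + s$)
$z = \frac{92}{153}$ ($z = 80 \left(- \frac{1}{68}\right) + 64 \cdot \frac{1}{36} = - \frac{20}{17} + \frac{16}{9} = \frac{92}{153} \approx 0.60131$)
$- 71 \left(A{\left(12,-9 \right)} + z\right) = - 71 \left(\left(2 - 9\right) + \frac{92}{153}\right) = - 71 \left(-7 + \frac{92}{153}\right) = \left(-71\right) \left(- \frac{979}{153}\right) = \frac{69509}{153}$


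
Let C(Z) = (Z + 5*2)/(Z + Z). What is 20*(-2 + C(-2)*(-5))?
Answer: 160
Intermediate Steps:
C(Z) = (10 + Z)/(2*Z) (C(Z) = (Z + 10)/((2*Z)) = (10 + Z)*(1/(2*Z)) = (10 + Z)/(2*Z))
20*(-2 + C(-2)*(-5)) = 20*(-2 + ((1/2)*(10 - 2)/(-2))*(-5)) = 20*(-2 + ((1/2)*(-1/2)*8)*(-5)) = 20*(-2 - 2*(-5)) = 20*(-2 + 10) = 20*8 = 160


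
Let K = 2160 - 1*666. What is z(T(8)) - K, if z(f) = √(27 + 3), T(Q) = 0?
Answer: -1494 + √30 ≈ -1488.5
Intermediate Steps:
z(f) = √30
K = 1494 (K = 2160 - 666 = 1494)
z(T(8)) - K = √30 - 1*1494 = √30 - 1494 = -1494 + √30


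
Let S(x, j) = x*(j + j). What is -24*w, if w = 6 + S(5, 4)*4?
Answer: -3984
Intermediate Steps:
S(x, j) = 2*j*x (S(x, j) = x*(2*j) = 2*j*x)
w = 166 (w = 6 + (2*4*5)*4 = 6 + 40*4 = 6 + 160 = 166)
-24*w = -24*166 = -3984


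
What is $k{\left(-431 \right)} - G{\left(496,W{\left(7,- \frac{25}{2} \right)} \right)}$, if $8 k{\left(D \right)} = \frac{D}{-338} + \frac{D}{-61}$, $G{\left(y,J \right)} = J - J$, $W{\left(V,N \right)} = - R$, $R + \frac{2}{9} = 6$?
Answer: $\frac{171969}{164944} \approx 1.0426$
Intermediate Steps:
$R = \frac{52}{9}$ ($R = - \frac{2}{9} + 6 = \frac{52}{9} \approx 5.7778$)
$W{\left(V,N \right)} = - \frac{52}{9}$ ($W{\left(V,N \right)} = \left(-1\right) \frac{52}{9} = - \frac{52}{9}$)
$G{\left(y,J \right)} = 0$
$k{\left(D \right)} = - \frac{399 D}{164944}$ ($k{\left(D \right)} = \frac{\frac{D}{-338} + \frac{D}{-61}}{8} = \frac{D \left(- \frac{1}{338}\right) + D \left(- \frac{1}{61}\right)}{8} = \frac{- \frac{D}{338} - \frac{D}{61}}{8} = \frac{\left(- \frac{399}{20618}\right) D}{8} = - \frac{399 D}{164944}$)
$k{\left(-431 \right)} - G{\left(496,W{\left(7,- \frac{25}{2} \right)} \right)} = \left(- \frac{399}{164944}\right) \left(-431\right) - 0 = \frac{171969}{164944} + 0 = \frac{171969}{164944}$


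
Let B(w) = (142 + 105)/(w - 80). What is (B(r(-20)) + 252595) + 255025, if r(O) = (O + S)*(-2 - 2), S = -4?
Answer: 8122167/16 ≈ 5.0764e+5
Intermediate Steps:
r(O) = 16 - 4*O (r(O) = (O - 4)*(-2 - 2) = (-4 + O)*(-4) = 16 - 4*O)
B(w) = 247/(-80 + w)
(B(r(-20)) + 252595) + 255025 = (247/(-80 + (16 - 4*(-20))) + 252595) + 255025 = (247/(-80 + (16 + 80)) + 252595) + 255025 = (247/(-80 + 96) + 252595) + 255025 = (247/16 + 252595) + 255025 = 4041767/16 + 255025 = 8122167/16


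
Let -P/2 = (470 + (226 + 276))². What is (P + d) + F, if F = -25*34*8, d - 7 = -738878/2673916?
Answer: -4069591299/2146 ≈ -1.8964e+6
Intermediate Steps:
d = 14429/2146 (d = 7 - 738878/2673916 = 7 - 738878*1/2673916 = 7 - 593/2146 = 14429/2146 ≈ 6.7237)
F = -6800 (F = -850*8 = -1*6800 = -6800)
P = -1889568 (P = -2*(470 + (226 + 276))² = -2*(470 + 502)² = -2*972² = -2*944784 = -1889568)
(P + d) + F = (-1889568 + 14429/2146) - 6800 = -4054998499/2146 - 6800 = -4069591299/2146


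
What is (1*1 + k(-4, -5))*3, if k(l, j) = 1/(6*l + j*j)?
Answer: 6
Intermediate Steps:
k(l, j) = 1/(j**2 + 6*l) (k(l, j) = 1/(6*l + j**2) = 1/(j**2 + 6*l))
(1*1 + k(-4, -5))*3 = (1*1 + 1/((-5)**2 + 6*(-4)))*3 = (1 + 1/(25 - 24))*3 = (1 + 1/1)*3 = (1 + 1)*3 = 2*3 = 6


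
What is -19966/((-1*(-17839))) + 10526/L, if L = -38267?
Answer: -951812236/682645013 ≈ -1.3943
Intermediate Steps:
-19966/((-1*(-17839))) + 10526/L = -19966/((-1*(-17839))) + 10526/(-38267) = -19966/17839 + 10526*(-1/38267) = -19966*1/17839 - 10526/38267 = -19966/17839 - 10526/38267 = -951812236/682645013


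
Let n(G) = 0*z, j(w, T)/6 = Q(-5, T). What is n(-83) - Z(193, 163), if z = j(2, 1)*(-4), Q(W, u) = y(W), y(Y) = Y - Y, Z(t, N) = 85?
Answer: -85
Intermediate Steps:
y(Y) = 0
Q(W, u) = 0
j(w, T) = 0 (j(w, T) = 6*0 = 0)
z = 0 (z = 0*(-4) = 0)
n(G) = 0 (n(G) = 0*0 = 0)
n(-83) - Z(193, 163) = 0 - 1*85 = 0 - 85 = -85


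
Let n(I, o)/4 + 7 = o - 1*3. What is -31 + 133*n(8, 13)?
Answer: 1565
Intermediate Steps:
n(I, o) = -40 + 4*o (n(I, o) = -28 + 4*(o - 1*3) = -28 + 4*(o - 3) = -28 + 4*(-3 + o) = -28 + (-12 + 4*o) = -40 + 4*o)
-31 + 133*n(8, 13) = -31 + 133*(-40 + 4*13) = -31 + 133*(-40 + 52) = -31 + 133*12 = -31 + 1596 = 1565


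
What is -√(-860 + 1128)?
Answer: -2*√67 ≈ -16.371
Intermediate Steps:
-√(-860 + 1128) = -√268 = -2*√67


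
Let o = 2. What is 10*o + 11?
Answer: 31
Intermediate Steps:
10*o + 11 = 10*2 + 11 = 20 + 11 = 31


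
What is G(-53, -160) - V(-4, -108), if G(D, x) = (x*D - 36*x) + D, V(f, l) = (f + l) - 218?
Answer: 14517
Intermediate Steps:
V(f, l) = -218 + f + l
G(D, x) = D - 36*x + D*x (G(D, x) = (D*x - 36*x) + D = (-36*x + D*x) + D = D - 36*x + D*x)
G(-53, -160) - V(-4, -108) = (-53 - 36*(-160) - 53*(-160)) - (-218 - 4 - 108) = (-53 + 5760 + 8480) - 1*(-330) = 14187 + 330 = 14517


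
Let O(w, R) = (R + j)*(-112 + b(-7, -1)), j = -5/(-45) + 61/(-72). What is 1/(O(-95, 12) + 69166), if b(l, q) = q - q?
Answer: 9/611140 ≈ 1.4727e-5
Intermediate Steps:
j = -53/72 (j = -5*(-1/45) + 61*(-1/72) = ⅑ - 61/72 = -53/72 ≈ -0.73611)
b(l, q) = 0
O(w, R) = 742/9 - 112*R (O(w, R) = (R - 53/72)*(-112 + 0) = (-53/72 + R)*(-112) = 742/9 - 112*R)
1/(O(-95, 12) + 69166) = 1/((742/9 - 112*12) + 69166) = 1/((742/9 - 1344) + 69166) = 1/(-11354/9 + 69166) = 1/(611140/9) = 9/611140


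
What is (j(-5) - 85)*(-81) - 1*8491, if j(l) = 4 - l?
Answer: -2335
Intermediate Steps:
(j(-5) - 85)*(-81) - 1*8491 = ((4 - 1*(-5)) - 85)*(-81) - 1*8491 = ((4 + 5) - 85)*(-81) - 8491 = (9 - 85)*(-81) - 8491 = -76*(-81) - 8491 = 6156 - 8491 = -2335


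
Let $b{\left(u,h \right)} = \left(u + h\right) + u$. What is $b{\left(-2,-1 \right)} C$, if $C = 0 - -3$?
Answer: $-15$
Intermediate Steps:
$b{\left(u,h \right)} = h + 2 u$ ($b{\left(u,h \right)} = \left(h + u\right) + u = h + 2 u$)
$C = 3$ ($C = 0 + 3 = 3$)
$b{\left(-2,-1 \right)} C = \left(-1 + 2 \left(-2\right)\right) 3 = \left(-1 - 4\right) 3 = \left(-5\right) 3 = -15$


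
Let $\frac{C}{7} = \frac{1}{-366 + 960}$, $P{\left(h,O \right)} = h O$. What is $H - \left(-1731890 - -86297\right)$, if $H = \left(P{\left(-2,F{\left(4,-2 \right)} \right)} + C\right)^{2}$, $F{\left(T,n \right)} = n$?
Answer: $\frac{580630130437}{352836} \approx 1.6456 \cdot 10^{6}$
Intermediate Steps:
$P{\left(h,O \right)} = O h$
$C = \frac{7}{594}$ ($C = \frac{7}{-366 + 960} = \frac{7}{594} \approx 0.011785$)
$H = \frac{5678689}{352836}$ ($H = \left(\left(-2\right) \left(-2\right) + \frac{7}{594}\right)^{2} = \left(4 + \frac{7}{594}\right)^{2} = \left(\frac{2383}{594}\right)^{2} = \frac{5678689}{352836} \approx 16.094$)
$H - \left(-1731890 - -86297\right) = \frac{5678689}{352836} - \left(-1731890 - -86297\right) = \frac{5678689}{352836} - \left(-1731890 + 86297\right) = \frac{5678689}{352836} - -1645593 = \frac{5678689}{352836} + 1645593 = \frac{580630130437}{352836}$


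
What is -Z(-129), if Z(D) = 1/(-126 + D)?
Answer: 1/255 ≈ 0.0039216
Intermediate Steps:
-Z(-129) = -1/(-126 - 129) = -1/(-255) = -1*(-1/255) = 1/255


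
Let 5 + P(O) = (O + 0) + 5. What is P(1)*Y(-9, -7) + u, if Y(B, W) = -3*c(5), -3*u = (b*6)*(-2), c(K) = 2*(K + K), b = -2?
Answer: -68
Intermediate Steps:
P(O) = O (P(O) = -5 + ((O + 0) + 5) = -5 + (O + 5) = -5 + (5 + O) = O)
c(K) = 4*K (c(K) = 2*(2*K) = 4*K)
u = -8 (u = -(-2*6)*(-2)/3 = -(-4)*(-2) = -1/3*24 = -8)
Y(B, W) = -60 (Y(B, W) = -12*5 = -3*20 = -60)
P(1)*Y(-9, -7) + u = 1*(-60) - 8 = -60 - 8 = -68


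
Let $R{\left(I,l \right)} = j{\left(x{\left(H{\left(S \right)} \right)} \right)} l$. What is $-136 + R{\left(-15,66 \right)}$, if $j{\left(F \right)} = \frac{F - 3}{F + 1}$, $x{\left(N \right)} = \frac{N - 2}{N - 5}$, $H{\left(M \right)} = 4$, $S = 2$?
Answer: $194$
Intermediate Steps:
$x{\left(N \right)} = \frac{-2 + N}{-5 + N}$
$j{\left(F \right)} = \frac{-3 + F}{1 + F}$
$R{\left(I,l \right)} = 5 l$ ($R{\left(I,l \right)} = \frac{-3 + \frac{-2 + 4}{-5 + 4}}{1 + \frac{-2 + 4}{-5 + 4}} l = \frac{-3 + \frac{1}{-1} \cdot 2}{1 + \frac{1}{-1} \cdot 2} l = \frac{-3 - 2}{1 - 2} l = \frac{1}{-1} \left(-5\right) l = \left(-1\right) \left(-5\right) l = 5 l$)
$-136 + R{\left(-15,66 \right)} = -136 + 5 \cdot 66 = -136 + 330 = 194$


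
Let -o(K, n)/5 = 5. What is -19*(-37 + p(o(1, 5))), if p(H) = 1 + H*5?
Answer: 3059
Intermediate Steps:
o(K, n) = -25 (o(K, n) = -5*5 = -25)
p(H) = 1 + 5*H
-19*(-37 + p(o(1, 5))) = -19*(-37 + (1 + 5*(-25))) = -19*(-37 + (1 - 125)) = -19*(-37 - 124) = -19*(-161) = 3059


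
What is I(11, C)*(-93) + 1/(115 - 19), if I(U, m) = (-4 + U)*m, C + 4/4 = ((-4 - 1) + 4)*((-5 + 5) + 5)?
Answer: 374977/96 ≈ 3906.0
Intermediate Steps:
C = -6 (C = -1 + ((-4 - 1) + 4)*((-5 + 5) + 5) = -1 + (-5 + 4)*(0 + 5) = -1 - 1*5 = -1 - 5 = -6)
I(U, m) = m*(-4 + U)
I(11, C)*(-93) + 1/(115 - 19) = -6*(-4 + 11)*(-93) + 1/(115 - 19) = -6*7*(-93) + 1/96 = -42*(-93) + 1/96 = 3906 + 1/96 = 374977/96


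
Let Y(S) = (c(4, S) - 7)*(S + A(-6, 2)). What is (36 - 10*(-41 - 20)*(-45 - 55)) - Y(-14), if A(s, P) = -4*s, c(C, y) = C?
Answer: -60934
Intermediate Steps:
Y(S) = -72 - 3*S (Y(S) = (4 - 7)*(S - 4*(-6)) = -3*(S + 24) = -3*(24 + S) = -72 - 3*S)
(36 - 10*(-41 - 20)*(-45 - 55)) - Y(-14) = (36 - 10*(-41 - 20)*(-45 - 55)) - (-72 - 3*(-14)) = (36 - (-610)*(-100)) - (-72 + 42) = (36 - 10*6100) - 1*(-30) = (36 - 61000) + 30 = -60964 + 30 = -60934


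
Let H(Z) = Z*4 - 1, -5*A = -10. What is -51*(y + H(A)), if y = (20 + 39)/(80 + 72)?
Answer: -57273/152 ≈ -376.80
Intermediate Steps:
A = 2 (A = -⅕*(-10) = 2)
H(Z) = -1 + 4*Z (H(Z) = 4*Z - 1 = -1 + 4*Z)
y = 59/152 ≈ 0.38816
-51*(y + H(A)) = -51*(59/152 + (-1 + 4*2)) = -51*(59/152 + (-1 + 8)) = -51*(59/152 + 7) = -51*1123/152 = -57273/152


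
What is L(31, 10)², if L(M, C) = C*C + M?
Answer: 17161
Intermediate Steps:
L(M, C) = M + C² (L(M, C) = C² + M = M + C²)
L(31, 10)² = (31 + 10²)² = (31 + 100)² = 131² = 17161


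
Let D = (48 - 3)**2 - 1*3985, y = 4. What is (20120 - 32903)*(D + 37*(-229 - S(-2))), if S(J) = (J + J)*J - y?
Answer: 135256923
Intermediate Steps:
D = -1960 (D = 45**2 - 3985 = 2025 - 3985 = -1960)
S(J) = -4 + 2*J**2 (S(J) = (J + J)*J - 1*4 = (2*J)*J - 4 = 2*J**2 - 4 = -4 + 2*J**2)
(20120 - 32903)*(D + 37*(-229 - S(-2))) = (20120 - 32903)*(-1960 + 37*(-229 - (-4 + 2*(-2)**2))) = -12783*(-1960 + 37*(-229 - (-4 + 2*4))) = -12783*(-1960 + 37*(-229 - (-4 + 8))) = -12783*(-1960 + 37*(-229 - 1*4)) = -12783*(-1960 + 37*(-229 - 4)) = -12783*(-1960 + 37*(-233)) = -12783*(-1960 - 8621) = -12783*(-10581) = 135256923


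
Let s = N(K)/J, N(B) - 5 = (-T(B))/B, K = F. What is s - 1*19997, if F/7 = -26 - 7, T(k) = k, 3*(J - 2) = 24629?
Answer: -492626083/24635 ≈ -19997.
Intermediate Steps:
J = 24635/3 (J = 2 + (1/3)*24629 = 2 + 24629/3 = 24635/3 ≈ 8211.7)
F = -231 (F = 7*(-26 - 7) = 7*(-33) = -231)
K = -231
N(B) = 4 (N(B) = 5 + (-B)/B = 5 - 1 = 4)
s = 12/24635 (s = 4/(24635/3) = 4*(3/24635) = 12/24635 ≈ 0.00048711)
s - 1*19997 = 12/24635 - 1*19997 = 12/24635 - 19997 = -492626083/24635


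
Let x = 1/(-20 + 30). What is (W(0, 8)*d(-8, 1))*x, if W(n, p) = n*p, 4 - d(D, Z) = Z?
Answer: 0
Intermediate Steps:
d(D, Z) = 4 - Z
x = ⅒ (x = 1/10 = ⅒ ≈ 0.10000)
(W(0, 8)*d(-8, 1))*x = ((0*8)*(4 - 1*1))*(⅒) = (0*(4 - 1))*(⅒) = (0*3)*(⅒) = 0*(⅒) = 0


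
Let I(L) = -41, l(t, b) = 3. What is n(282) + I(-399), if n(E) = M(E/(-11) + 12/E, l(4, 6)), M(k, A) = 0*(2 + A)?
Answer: -41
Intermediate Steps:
M(k, A) = 0
n(E) = 0
n(282) + I(-399) = 0 - 41 = -41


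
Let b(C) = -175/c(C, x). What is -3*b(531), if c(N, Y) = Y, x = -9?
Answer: -175/3 ≈ -58.333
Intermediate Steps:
b(C) = 175/9 (b(C) = -175/(-9) = -175*(-1/9) = 175/9)
-3*b(531) = -3*175/9 = -175/3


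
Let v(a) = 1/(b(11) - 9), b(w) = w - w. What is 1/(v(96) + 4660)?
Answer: 9/41939 ≈ 0.00021460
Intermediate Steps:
b(w) = 0
v(a) = -1/9 (v(a) = 1/(0 - 9) = 1/(-9) = -1/9)
1/(v(96) + 4660) = 1/(-1/9 + 4660) = 1/(41939/9) = 9/41939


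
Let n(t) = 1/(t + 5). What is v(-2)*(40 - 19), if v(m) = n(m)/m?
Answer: -7/2 ≈ -3.5000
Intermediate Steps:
n(t) = 1/(5 + t)
v(m) = 1/(m*(5 + m)) (v(m) = 1/((5 + m)*m) = 1/(m*(5 + m)))
v(-2)*(40 - 19) = (1/((-2)*(5 - 2)))*(40 - 19) = -½/3*21 = -½*⅓*21 = -⅙*21 = -7/2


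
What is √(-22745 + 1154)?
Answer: 3*I*√2399 ≈ 146.94*I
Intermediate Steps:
√(-22745 + 1154) = √(-21591) = 3*I*√2399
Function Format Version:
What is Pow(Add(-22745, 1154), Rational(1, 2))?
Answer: Mul(3, I, Pow(2399, Rational(1, 2))) ≈ Mul(146.94, I)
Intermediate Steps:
Pow(Add(-22745, 1154), Rational(1, 2)) = Pow(-21591, Rational(1, 2)) = Mul(3, I, Pow(2399, Rational(1, 2)))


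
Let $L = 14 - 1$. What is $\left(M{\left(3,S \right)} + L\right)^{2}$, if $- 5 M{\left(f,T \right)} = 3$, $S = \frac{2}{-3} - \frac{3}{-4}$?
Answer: $\frac{3844}{25} \approx 153.76$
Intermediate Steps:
$S = \frac{1}{12}$ ($S = 2 \left(- \frac{1}{3}\right) - - \frac{3}{4} = - \frac{2}{3} + \frac{3}{4} = \frac{1}{12} \approx 0.083333$)
$M{\left(f,T \right)} = - \frac{3}{5}$ ($M{\left(f,T \right)} = \left(- \frac{1}{5}\right) 3 = - \frac{3}{5}$)
$L = 13$ ($L = 14 - 1 = 13$)
$\left(M{\left(3,S \right)} + L\right)^{2} = \left(- \frac{3}{5} + 13\right)^{2} = \left(\frac{62}{5}\right)^{2} = \frac{3844}{25}$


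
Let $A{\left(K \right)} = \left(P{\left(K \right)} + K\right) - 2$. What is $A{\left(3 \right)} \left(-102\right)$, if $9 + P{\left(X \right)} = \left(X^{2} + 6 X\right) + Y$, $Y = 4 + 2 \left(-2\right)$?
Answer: $-1938$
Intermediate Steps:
$Y = 0$ ($Y = 4 - 4 = 0$)
$P{\left(X \right)} = -9 + X^{2} + 6 X$ ($P{\left(X \right)} = -9 + \left(\left(X^{2} + 6 X\right) + 0\right) = -9 + \left(X^{2} + 6 X\right) = -9 + X^{2} + 6 X$)
$A{\left(K \right)} = -11 + K^{2} + 7 K$ ($A{\left(K \right)} = \left(\left(-9 + K^{2} + 6 K\right) + K\right) - 2 = \left(-9 + K^{2} + 7 K\right) - 2 = -11 + K^{2} + 7 K$)
$A{\left(3 \right)} \left(-102\right) = \left(-11 + 3^{2} + 7 \cdot 3\right) \left(-102\right) = \left(-11 + 9 + 21\right) \left(-102\right) = 19 \left(-102\right) = -1938$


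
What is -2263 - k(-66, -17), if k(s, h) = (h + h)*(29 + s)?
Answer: -3521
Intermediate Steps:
k(s, h) = 2*h*(29 + s) (k(s, h) = (2*h)*(29 + s) = 2*h*(29 + s))
-2263 - k(-66, -17) = -2263 - 2*(-17)*(29 - 66) = -2263 - 2*(-17)*(-37) = -2263 - 1*1258 = -2263 - 1258 = -3521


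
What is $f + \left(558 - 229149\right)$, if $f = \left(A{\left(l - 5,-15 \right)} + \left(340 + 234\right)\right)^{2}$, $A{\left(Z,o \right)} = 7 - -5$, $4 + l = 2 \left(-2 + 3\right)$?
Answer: $114805$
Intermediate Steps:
$l = -2$ ($l = -4 + 2 \left(-2 + 3\right) = -4 + 2 \cdot 1 = -4 + 2 = -2$)
$A{\left(Z,o \right)} = 12$ ($A{\left(Z,o \right)} = 7 + 5 = 12$)
$f = 343396$ ($f = \left(12 + \left(340 + 234\right)\right)^{2} = \left(12 + 574\right)^{2} = 586^{2} = 343396$)
$f + \left(558 - 229149\right) = 343396 + \left(558 - 229149\right) = 343396 - 228591 = 114805$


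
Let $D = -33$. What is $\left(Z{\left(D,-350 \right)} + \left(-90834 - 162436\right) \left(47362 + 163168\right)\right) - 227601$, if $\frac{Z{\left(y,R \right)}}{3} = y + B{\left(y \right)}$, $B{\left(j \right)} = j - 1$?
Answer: $-53321160902$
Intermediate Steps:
$B{\left(j \right)} = -1 + j$ ($B{\left(j \right)} = j - 1 = -1 + j$)
$Z{\left(y,R \right)} = -3 + 6 y$ ($Z{\left(y,R \right)} = 3 \left(y + \left(-1 + y\right)\right) = 3 \left(-1 + 2 y\right) = -3 + 6 y$)
$\left(Z{\left(D,-350 \right)} + \left(-90834 - 162436\right) \left(47362 + 163168\right)\right) - 227601 = \left(\left(-3 + 6 \left(-33\right)\right) + \left(-90834 - 162436\right) \left(47362 + 163168\right)\right) - 227601 = \left(\left(-3 - 198\right) - 53320933100\right) - 227601 = \left(-201 - 53320933100\right) - 227601 = -53320933301 - 227601 = -53321160902$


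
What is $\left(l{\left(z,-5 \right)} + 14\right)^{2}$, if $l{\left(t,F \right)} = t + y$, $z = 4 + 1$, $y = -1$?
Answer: $324$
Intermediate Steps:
$z = 5$
$l{\left(t,F \right)} = -1 + t$ ($l{\left(t,F \right)} = t - 1 = -1 + t$)
$\left(l{\left(z,-5 \right)} + 14\right)^{2} = \left(\left(-1 + 5\right) + 14\right)^{2} = \left(4 + 14\right)^{2} = 18^{2} = 324$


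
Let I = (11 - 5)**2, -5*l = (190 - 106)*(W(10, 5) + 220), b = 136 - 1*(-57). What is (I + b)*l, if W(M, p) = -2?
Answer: -4193448/5 ≈ -8.3869e+5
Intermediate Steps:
b = 193 (b = 136 + 57 = 193)
l = -18312/5 (l = -(190 - 106)*(-2 + 220)/5 = -84*218/5 = -1/5*18312 = -18312/5 ≈ -3662.4)
I = 36 (I = 6**2 = 36)
(I + b)*l = (36 + 193)*(-18312/5) = 229*(-18312/5) = -4193448/5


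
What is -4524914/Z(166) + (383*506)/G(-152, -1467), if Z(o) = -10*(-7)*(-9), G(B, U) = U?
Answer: 361997561/51345 ≈ 7050.3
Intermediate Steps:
Z(o) = -630 (Z(o) = 70*(-9) = -630)
-4524914/Z(166) + (383*506)/G(-152, -1467) = -4524914/(-630) + (383*506)/(-1467) = -4524914*(-1/630) + 193798*(-1/1467) = 2262457/315 - 193798/1467 = 361997561/51345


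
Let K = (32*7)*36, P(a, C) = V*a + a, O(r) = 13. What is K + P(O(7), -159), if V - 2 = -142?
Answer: 6257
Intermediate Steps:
V = -140 (V = 2 - 142 = -140)
P(a, C) = -139*a (P(a, C) = -140*a + a = -139*a)
K = 8064 (K = 224*36 = 8064)
K + P(O(7), -159) = 8064 - 139*13 = 8064 - 1807 = 6257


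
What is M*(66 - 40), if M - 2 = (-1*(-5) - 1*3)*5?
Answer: 312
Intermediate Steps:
M = 12 (M = 2 + (-1*(-5) - 1*3)*5 = 2 + (5 - 3)*5 = 2 + 2*5 = 2 + 10 = 12)
M*(66 - 40) = 12*(66 - 40) = 12*26 = 312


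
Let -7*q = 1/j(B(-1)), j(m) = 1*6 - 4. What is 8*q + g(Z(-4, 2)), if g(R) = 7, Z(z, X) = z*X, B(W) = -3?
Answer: 45/7 ≈ 6.4286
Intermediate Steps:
j(m) = 2 (j(m) = 6 - 4 = 2)
Z(z, X) = X*z
q = -1/14 (q = -⅐/2 = -⅐*½ = -1/14 ≈ -0.071429)
8*q + g(Z(-4, 2)) = 8*(-1/14) + 7 = -4/7 + 7 = 45/7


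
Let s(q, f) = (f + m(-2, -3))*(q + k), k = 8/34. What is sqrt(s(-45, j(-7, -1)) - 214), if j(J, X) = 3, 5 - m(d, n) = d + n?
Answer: I*sqrt(230027)/17 ≈ 28.212*I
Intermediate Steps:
m(d, n) = 5 - d - n (m(d, n) = 5 - (d + n) = 5 + (-d - n) = 5 - d - n)
k = 4/17 (k = 8*(1/34) = 4/17 ≈ 0.23529)
s(q, f) = (10 + f)*(4/17 + q) (s(q, f) = (f + (5 - 1*(-2) - 1*(-3)))*(q + 4/17) = (f + (5 + 2 + 3))*(4/17 + q) = (f + 10)*(4/17 + q) = (10 + f)*(4/17 + q))
sqrt(s(-45, j(-7, -1)) - 214) = sqrt((40/17 + 10*(-45) + (4/17)*3 + 3*(-45)) - 214) = sqrt((40/17 - 450 + 12/17 - 135) - 214) = sqrt(-9893/17 - 214) = sqrt(-13531/17) = I*sqrt(230027)/17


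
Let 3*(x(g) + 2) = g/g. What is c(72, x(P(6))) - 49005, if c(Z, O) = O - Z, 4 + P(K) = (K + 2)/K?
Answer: -147236/3 ≈ -49079.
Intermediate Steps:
P(K) = -4 + (2 + K)/K (P(K) = -4 + (K + 2)/K = -4 + (2 + K)/K)
x(g) = -5/3 (x(g) = -2 + (g/g)/3 = -2 + (⅓)*1 = -2 + ⅓ = -5/3)
c(72, x(P(6))) - 49005 = (-5/3 - 1*72) - 49005 = (-5/3 - 72) - 49005 = -221/3 - 49005 = -147236/3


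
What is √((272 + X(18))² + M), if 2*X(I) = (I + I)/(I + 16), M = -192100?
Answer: 3*I*√3783579/17 ≈ 343.26*I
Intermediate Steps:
X(I) = I/(16 + I) (X(I) = ((I + I)/(I + 16))/2 = ((2*I)/(16 + I))/2 = (2*I/(16 + I))/2 = I/(16 + I))
√((272 + X(18))² + M) = √((272 + 18/(16 + 18))² - 192100) = √((272 + 18/34)² - 192100) = √((272 + 18*(1/34))² - 192100) = √((272 + 9/17)² - 192100) = √((4633/17)² - 192100) = √(21464689/289 - 192100) = √(-34052211/289) = 3*I*√3783579/17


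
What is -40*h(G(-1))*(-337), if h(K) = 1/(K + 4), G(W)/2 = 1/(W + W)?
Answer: 13480/3 ≈ 4493.3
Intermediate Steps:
G(W) = 1/W (G(W) = 2/(W + W) = 2/((2*W)) = 2*(1/(2*W)) = 1/W)
h(K) = 1/(4 + K)
-40*h(G(-1))*(-337) = -40/(4 + 1/(-1))*(-337) = -40/(4 - 1)*(-337) = -40/3*(-337) = 13480/3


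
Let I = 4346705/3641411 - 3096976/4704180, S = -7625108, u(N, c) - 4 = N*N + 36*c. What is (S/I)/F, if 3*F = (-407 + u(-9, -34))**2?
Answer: -24490683301631190345/1369883072727837289 ≈ -17.878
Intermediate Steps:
u(N, c) = 4 + N**2 + 36*c (u(N, c) = 4 + (N*N + 36*c) = 4 + (N**2 + 36*c) = 4 + N**2 + 36*c)
I = 2292580063441/4282463199495 (I = 4346705*(1/3641411) - 3096976*1/4704180 = 4346705/3641411 - 774244/1176045 = 2292580063441/4282463199495 ≈ 0.53534)
F = 2390116/3 (F = (-407 + (4 + (-9)**2 + 36*(-34)))**2/3 = (-407 + (4 + 81 - 1224))**2/3 = (-407 - 1139)**2/3 = (1/3)*(-1546)**2 = (1/3)*2390116 = 2390116/3 ≈ 7.9671e+5)
(S/I)/F = (-7625108/2292580063441/4282463199495)/(2390116/3) = -7625108*4282463199495/2292580063441*(3/2390116) = -32654244402174920460/2292580063441*3/2390116 = -24490683301631190345/1369883072727837289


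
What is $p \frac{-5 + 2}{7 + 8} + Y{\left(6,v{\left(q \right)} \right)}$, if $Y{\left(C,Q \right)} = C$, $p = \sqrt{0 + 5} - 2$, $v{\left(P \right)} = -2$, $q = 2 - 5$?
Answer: $\frac{32}{5} - \frac{\sqrt{5}}{5} \approx 5.9528$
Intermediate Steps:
$q = -3$
$p = -2 + \sqrt{5}$ ($p = \sqrt{5} - 2 = -2 + \sqrt{5} \approx 0.23607$)
$p \frac{-5 + 2}{7 + 8} + Y{\left(6,v{\left(q \right)} \right)} = \left(-2 + \sqrt{5}\right) \frac{-5 + 2}{7 + 8} + 6 = \left(-2 + \sqrt{5}\right) \left(- \frac{3}{15}\right) + 6 = \left(-2 + \sqrt{5}\right) \left(\left(-3\right) \frac{1}{15}\right) + 6 = \left(-2 + \sqrt{5}\right) \left(- \frac{1}{5}\right) + 6 = \left(\frac{2}{5} - \frac{\sqrt{5}}{5}\right) + 6 = \frac{32}{5} - \frac{\sqrt{5}}{5}$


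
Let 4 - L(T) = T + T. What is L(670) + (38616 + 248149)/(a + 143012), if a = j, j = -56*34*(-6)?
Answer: -206039731/154436 ≈ -1334.1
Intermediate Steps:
j = 11424 (j = -1904*(-6) = 11424)
a = 11424
L(T) = 4 - 2*T (L(T) = 4 - (T + T) = 4 - 2*T)
L(670) + (38616 + 248149)/(a + 143012) = (4 - 2*670) + (38616 + 248149)/(11424 + 143012) = (4 - 1340) + 286765/154436 = -1336 + 286765*(1/154436) = -1336 + 286765/154436 = -206039731/154436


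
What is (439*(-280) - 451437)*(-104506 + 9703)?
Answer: 54450766671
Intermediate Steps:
(439*(-280) - 451437)*(-104506 + 9703) = (-122920 - 451437)*(-94803) = -574357*(-94803) = 54450766671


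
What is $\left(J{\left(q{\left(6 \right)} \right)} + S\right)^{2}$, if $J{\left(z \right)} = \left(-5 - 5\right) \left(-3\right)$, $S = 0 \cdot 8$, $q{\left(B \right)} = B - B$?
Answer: $900$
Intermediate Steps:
$q{\left(B \right)} = 0$
$S = 0$
$J{\left(z \right)} = 30$ ($J{\left(z \right)} = \left(-10\right) \left(-3\right) = 30$)
$\left(J{\left(q{\left(6 \right)} \right)} + S\right)^{2} = \left(30 + 0\right)^{2} = 30^{2} = 900$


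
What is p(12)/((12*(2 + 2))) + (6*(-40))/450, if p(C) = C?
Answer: -17/60 ≈ -0.28333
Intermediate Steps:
p(12)/((12*(2 + 2))) + (6*(-40))/450 = 12/((12*(2 + 2))) + (6*(-40))/450 = 12/((12*4)) - 240*1/450 = 12/48 - 8/15 = 12*(1/48) - 8/15 = 1/4 - 8/15 = -17/60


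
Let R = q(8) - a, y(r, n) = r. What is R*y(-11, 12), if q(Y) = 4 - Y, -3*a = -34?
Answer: 506/3 ≈ 168.67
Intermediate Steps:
a = 34/3 (a = -1/3*(-34) = 34/3 ≈ 11.333)
R = -46/3 (R = (4 - 1*8) - 1*34/3 = (4 - 8) - 34/3 = -4 - 34/3 = -46/3 ≈ -15.333)
R*y(-11, 12) = -46/3*(-11) = 506/3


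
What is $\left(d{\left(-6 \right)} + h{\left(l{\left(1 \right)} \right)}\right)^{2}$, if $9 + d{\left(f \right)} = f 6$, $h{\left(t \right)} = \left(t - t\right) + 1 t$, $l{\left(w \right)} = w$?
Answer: $1936$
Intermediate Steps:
$h{\left(t \right)} = t$ ($h{\left(t \right)} = 0 + t = t$)
$d{\left(f \right)} = -9 + 6 f$ ($d{\left(f \right)} = -9 + f 6 = -9 + 6 f$)
$\left(d{\left(-6 \right)} + h{\left(l{\left(1 \right)} \right)}\right)^{2} = \left(\left(-9 + 6 \left(-6\right)\right) + 1\right)^{2} = \left(\left(-9 - 36\right) + 1\right)^{2} = \left(-45 + 1\right)^{2} = \left(-44\right)^{2} = 1936$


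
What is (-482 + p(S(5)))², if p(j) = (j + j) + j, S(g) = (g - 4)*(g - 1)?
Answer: 220900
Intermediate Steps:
S(g) = (-1 + g)*(-4 + g) (S(g) = (-4 + g)*(-1 + g) = (-1 + g)*(-4 + g))
p(j) = 3*j (p(j) = 2*j + j = 3*j)
(-482 + p(S(5)))² = (-482 + 3*(4 + 5² - 5*5))² = (-482 + 3*(4 + 25 - 25))² = (-482 + 3*4)² = (-482 + 12)² = (-470)² = 220900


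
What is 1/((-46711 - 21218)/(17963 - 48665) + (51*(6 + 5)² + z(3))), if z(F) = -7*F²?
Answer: 10234/62531915 ≈ 0.00016366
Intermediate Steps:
1/((-46711 - 21218)/(17963 - 48665) + (51*(6 + 5)² + z(3))) = 1/((-46711 - 21218)/(17963 - 48665) + (51*(6 + 5)² - 7*3²)) = 1/(-67929/(-30702) + (51*11² - 7*9)) = 1/(-67929*(-1/30702) + (51*121 - 63)) = 1/(22643/10234 + (6171 - 63)) = 1/(22643/10234 + 6108) = 1/(62531915/10234) = 10234/62531915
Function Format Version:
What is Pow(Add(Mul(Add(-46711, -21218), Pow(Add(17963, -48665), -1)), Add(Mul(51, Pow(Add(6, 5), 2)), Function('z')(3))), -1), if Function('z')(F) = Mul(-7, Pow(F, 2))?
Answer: Rational(10234, 62531915) ≈ 0.00016366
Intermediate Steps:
Pow(Add(Mul(Add(-46711, -21218), Pow(Add(17963, -48665), -1)), Add(Mul(51, Pow(Add(6, 5), 2)), Function('z')(3))), -1) = Pow(Add(Mul(Add(-46711, -21218), Pow(Add(17963, -48665), -1)), Add(Mul(51, Pow(Add(6, 5), 2)), Mul(-7, Pow(3, 2)))), -1) = Pow(Add(Mul(-67929, Pow(-30702, -1)), Add(Mul(51, Pow(11, 2)), Mul(-7, 9))), -1) = Pow(Add(Mul(-67929, Rational(-1, 30702)), Add(Mul(51, 121), -63)), -1) = Pow(Add(Rational(22643, 10234), Add(6171, -63)), -1) = Pow(Add(Rational(22643, 10234), 6108), -1) = Pow(Rational(62531915, 10234), -1) = Rational(10234, 62531915)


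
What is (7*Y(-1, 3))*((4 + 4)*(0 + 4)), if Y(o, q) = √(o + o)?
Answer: 224*I*√2 ≈ 316.78*I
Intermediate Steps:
Y(o, q) = √2*√o (Y(o, q) = √(2*o) = √2*√o)
(7*Y(-1, 3))*((4 + 4)*(0 + 4)) = (7*(√2*√(-1)))*((4 + 4)*(0 + 4)) = (7*(√2*I))*(8*4) = (7*(I*√2))*32 = (7*I*√2)*32 = 224*I*√2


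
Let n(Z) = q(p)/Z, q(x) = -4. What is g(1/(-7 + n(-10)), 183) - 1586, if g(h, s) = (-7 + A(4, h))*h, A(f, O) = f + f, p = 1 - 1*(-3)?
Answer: -52343/33 ≈ -1586.2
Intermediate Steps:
p = 4 (p = 1 + 3 = 4)
n(Z) = -4/Z
A(f, O) = 2*f
g(h, s) = h (g(h, s) = (-7 + 2*4)*h = (-7 + 8)*h = 1*h = h)
g(1/(-7 + n(-10)), 183) - 1586 = 1/(-7 - 4/(-10)) - 1586 = 1/(-7 - 4*(-⅒)) - 1586 = 1/(-7 + ⅖) - 1586 = 1/(-33/5) - 1586 = -5/33 - 1586 = -52343/33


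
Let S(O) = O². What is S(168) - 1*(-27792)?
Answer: 56016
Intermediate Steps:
S(168) - 1*(-27792) = 168² - 1*(-27792) = 28224 + 27792 = 56016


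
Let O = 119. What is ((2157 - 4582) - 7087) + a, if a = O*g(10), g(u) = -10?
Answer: -10702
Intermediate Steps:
a = -1190 (a = 119*(-10) = -1190)
((2157 - 4582) - 7087) + a = ((2157 - 4582) - 7087) - 1190 = (-2425 - 7087) - 1190 = -9512 - 1190 = -10702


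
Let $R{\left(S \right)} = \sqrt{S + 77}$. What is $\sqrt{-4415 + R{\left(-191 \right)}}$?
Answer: $\sqrt{-4415 + i \sqrt{114}} \approx 0.0803 + 66.446 i$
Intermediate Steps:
$R{\left(S \right)} = \sqrt{77 + S}$
$\sqrt{-4415 + R{\left(-191 \right)}} = \sqrt{-4415 + \sqrt{77 - 191}} = \sqrt{-4415 + \sqrt{-114}} = \sqrt{-4415 + i \sqrt{114}}$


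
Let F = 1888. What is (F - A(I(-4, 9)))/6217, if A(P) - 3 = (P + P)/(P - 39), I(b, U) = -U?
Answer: 15077/49736 ≈ 0.30314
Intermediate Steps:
A(P) = 3 + 2*P/(-39 + P) (A(P) = 3 + (P + P)/(P - 39) = 3 + (2*P)/(-39 + P) = 3 + 2*P/(-39 + P))
(F - A(I(-4, 9)))/6217 = (1888 - (-117 + 5*(-1*9))/(-39 - 1*9))/6217 = (1888 - (-117 + 5*(-9))/(-39 - 9))*(1/6217) = (1888 - (-117 - 45)/(-48))*(1/6217) = (1888 - (-1)*(-162)/48)*(1/6217) = (1888 - 1*27/8)*(1/6217) = (1888 - 27/8)*(1/6217) = (15077/8)*(1/6217) = 15077/49736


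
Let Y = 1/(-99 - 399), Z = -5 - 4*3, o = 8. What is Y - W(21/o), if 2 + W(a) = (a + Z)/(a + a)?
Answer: 8255/1743 ≈ 4.7361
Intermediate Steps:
Z = -17 (Z = -5 - 12 = -17)
Y = -1/498 (Y = 1/(-498) = -1/498 ≈ -0.0020080)
W(a) = -2 + (-17 + a)/(2*a) (W(a) = -2 + (a - 17)/(a + a) = -2 + (-17 + a)/((2*a)) = -2 + (-17 + a)*(1/(2*a)) = -2 + (-17 + a)/(2*a))
Y - W(21/o) = -1/498 - (-17 - 63/8)/(2*(21/8)) = -1/498 - (-17 - 63/8)/(2*(21*(⅛))) = -1/498 - (-17 - 3*21/8)/(2*21/8) = -1/498 - 8*(-17 - 63/8)/(2*21) = -1/498 - 8*(-199)/(2*21*8) = -1/498 - 1*(-199/42) = -1/498 + 199/42 = 8255/1743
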